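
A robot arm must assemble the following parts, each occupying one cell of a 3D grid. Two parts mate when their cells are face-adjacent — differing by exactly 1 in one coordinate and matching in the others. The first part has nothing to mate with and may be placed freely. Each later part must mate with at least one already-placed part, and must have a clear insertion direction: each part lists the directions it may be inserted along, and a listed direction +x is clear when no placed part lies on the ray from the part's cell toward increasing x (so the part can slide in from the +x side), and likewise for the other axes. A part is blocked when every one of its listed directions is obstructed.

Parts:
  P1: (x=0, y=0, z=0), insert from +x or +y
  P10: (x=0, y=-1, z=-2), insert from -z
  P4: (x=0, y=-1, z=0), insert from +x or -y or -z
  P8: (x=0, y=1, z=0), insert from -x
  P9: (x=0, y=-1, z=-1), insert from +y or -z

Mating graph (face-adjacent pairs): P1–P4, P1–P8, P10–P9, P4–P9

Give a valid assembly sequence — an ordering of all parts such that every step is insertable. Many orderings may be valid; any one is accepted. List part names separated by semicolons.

1. P1@(0, 0, 0) [+x clear] — {P1}
2. P4@(0, -1, 0) [+x clear] — {P1, P4}
3. P9@(0, -1, -1) [+y clear] — {P1, P4, P9}
4. P10@(0, -1, -2) [-z clear] — {P1, P10, P4, P9}
5. P8@(0, 1, 0) [-x clear] — {P1, P10, P4, P8, P9}

P1; P4; P9; P10; P8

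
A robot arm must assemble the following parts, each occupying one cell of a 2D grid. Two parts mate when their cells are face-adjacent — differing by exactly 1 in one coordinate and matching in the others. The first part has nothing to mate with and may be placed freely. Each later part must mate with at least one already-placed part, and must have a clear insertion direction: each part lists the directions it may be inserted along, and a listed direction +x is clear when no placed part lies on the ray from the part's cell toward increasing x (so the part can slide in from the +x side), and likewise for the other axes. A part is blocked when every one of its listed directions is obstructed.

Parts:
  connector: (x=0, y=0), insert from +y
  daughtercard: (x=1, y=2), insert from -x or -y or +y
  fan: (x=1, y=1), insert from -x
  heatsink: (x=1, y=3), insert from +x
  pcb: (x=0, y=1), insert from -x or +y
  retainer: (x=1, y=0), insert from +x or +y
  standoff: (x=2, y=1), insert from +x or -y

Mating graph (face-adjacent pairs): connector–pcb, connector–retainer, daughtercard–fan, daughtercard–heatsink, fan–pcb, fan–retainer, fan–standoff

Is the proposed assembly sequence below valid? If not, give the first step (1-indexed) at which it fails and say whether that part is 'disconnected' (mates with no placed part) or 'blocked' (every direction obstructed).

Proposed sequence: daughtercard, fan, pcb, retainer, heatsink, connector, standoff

1. daughtercard@(1, 2) [-x clear] — {daughtercard}
2. fan@(1, 1) [-x clear] — {daughtercard, fan}
3. pcb@(0, 1) [-x clear] — {daughtercard, fan, pcb}
4. retainer@(1, 0) [+x clear] — {daughtercard, fan, pcb, retainer}
5. heatsink@(1, 3) [+x clear] — {daughtercard, fan, heatsink, pcb, retainer}
6. connector@(0, 0) — +y all obstructed ⇒ blocked

Invalid at step 6 (blocked)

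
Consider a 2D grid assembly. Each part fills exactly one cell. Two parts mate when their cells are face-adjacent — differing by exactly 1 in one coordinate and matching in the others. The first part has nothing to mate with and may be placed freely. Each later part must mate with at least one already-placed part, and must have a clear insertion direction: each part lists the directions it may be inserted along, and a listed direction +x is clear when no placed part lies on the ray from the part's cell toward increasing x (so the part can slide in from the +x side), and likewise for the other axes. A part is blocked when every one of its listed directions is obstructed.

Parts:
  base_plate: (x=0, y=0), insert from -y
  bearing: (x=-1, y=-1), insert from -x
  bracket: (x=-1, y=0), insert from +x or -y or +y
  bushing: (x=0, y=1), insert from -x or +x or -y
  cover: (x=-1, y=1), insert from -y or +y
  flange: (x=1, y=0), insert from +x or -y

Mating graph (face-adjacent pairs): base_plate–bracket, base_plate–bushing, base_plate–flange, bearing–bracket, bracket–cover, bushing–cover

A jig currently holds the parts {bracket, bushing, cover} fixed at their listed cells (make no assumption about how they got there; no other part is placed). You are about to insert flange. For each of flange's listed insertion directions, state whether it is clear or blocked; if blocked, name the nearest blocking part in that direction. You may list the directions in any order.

+x: clear; -y: clear

+x: ray from flange(1, 0) has no placed part ⇒ clear
-y: ray from flange(1, 0) has no placed part ⇒ clear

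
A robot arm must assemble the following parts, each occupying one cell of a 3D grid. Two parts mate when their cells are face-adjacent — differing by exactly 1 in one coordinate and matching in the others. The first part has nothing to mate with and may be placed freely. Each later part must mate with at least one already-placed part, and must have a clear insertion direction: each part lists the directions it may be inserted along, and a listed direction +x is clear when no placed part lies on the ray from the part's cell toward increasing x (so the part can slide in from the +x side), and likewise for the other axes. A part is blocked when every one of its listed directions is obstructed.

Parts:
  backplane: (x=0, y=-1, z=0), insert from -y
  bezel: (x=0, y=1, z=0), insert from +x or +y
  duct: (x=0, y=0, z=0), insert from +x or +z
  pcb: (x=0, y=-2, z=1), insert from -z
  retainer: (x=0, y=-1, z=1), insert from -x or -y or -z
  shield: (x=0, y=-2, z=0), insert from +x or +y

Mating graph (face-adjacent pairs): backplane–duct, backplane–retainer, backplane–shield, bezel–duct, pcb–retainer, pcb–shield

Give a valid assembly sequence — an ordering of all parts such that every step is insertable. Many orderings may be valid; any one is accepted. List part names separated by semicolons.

backplane; duct; retainer; pcb; shield; bezel

1. backplane@(0, -1, 0) [-y clear] — {backplane}
2. duct@(0, 0, 0) [+x clear] — {backplane, duct}
3. retainer@(0, -1, 1) [-x clear] — {backplane, duct, retainer}
4. pcb@(0, -2, 1) [-z clear] — {backplane, duct, pcb, retainer}
5. shield@(0, -2, 0) [+x clear] — {backplane, duct, pcb, retainer, shield}
6. bezel@(0, 1, 0) [+x clear] — {backplane, bezel, duct, pcb, retainer, shield}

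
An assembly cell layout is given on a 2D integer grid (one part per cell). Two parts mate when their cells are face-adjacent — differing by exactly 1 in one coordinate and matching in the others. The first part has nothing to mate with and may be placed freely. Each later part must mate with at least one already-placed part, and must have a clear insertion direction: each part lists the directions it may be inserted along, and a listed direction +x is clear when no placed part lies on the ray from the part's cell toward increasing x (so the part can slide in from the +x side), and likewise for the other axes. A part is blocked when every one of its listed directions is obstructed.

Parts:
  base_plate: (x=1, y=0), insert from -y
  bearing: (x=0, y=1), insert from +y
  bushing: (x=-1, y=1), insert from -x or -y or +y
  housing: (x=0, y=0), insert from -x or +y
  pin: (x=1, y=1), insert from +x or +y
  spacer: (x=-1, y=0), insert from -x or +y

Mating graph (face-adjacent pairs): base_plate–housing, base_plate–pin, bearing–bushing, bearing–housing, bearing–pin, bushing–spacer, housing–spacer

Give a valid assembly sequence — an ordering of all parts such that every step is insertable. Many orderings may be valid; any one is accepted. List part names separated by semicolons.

housing; base_plate; spacer; bearing; pin; bushing

1. housing@(0, 0) [-x clear] — {housing}
2. base_plate@(1, 0) [-y clear] — {base_plate, housing}
3. spacer@(-1, 0) [-x clear] — {base_plate, housing, spacer}
4. bearing@(0, 1) [+y clear] — {base_plate, bearing, housing, spacer}
5. pin@(1, 1) [+x clear] — {base_plate, bearing, housing, pin, spacer}
6. bushing@(-1, 1) [-x clear] — {base_plate, bearing, bushing, housing, pin, spacer}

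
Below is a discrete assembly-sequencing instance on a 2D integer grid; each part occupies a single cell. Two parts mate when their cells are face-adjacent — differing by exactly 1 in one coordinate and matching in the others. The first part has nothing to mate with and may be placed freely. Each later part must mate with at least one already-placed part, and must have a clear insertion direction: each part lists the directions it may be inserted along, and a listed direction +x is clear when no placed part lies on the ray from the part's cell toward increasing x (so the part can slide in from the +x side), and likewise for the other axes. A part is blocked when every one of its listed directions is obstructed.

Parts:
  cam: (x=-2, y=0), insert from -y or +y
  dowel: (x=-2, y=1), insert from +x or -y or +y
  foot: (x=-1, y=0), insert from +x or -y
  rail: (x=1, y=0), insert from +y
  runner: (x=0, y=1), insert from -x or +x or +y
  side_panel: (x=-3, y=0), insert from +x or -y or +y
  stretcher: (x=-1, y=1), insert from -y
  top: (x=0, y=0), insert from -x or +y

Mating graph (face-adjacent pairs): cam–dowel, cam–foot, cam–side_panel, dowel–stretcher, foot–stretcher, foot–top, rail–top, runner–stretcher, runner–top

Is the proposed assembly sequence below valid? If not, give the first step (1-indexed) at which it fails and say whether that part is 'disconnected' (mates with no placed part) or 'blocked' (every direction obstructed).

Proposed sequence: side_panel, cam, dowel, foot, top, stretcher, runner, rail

1. side_panel@(-3, 0) [+x clear] — {side_panel}
2. cam@(-2, 0) [-y clear] — {cam, side_panel}
3. dowel@(-2, 1) [+x clear] — {cam, dowel, side_panel}
4. foot@(-1, 0) [+x clear] — {cam, dowel, foot, side_panel}
5. top@(0, 0) [+y clear] — {cam, dowel, foot, side_panel, top}
6. stretcher@(-1, 1) — -y all obstructed ⇒ blocked

Invalid at step 6 (blocked)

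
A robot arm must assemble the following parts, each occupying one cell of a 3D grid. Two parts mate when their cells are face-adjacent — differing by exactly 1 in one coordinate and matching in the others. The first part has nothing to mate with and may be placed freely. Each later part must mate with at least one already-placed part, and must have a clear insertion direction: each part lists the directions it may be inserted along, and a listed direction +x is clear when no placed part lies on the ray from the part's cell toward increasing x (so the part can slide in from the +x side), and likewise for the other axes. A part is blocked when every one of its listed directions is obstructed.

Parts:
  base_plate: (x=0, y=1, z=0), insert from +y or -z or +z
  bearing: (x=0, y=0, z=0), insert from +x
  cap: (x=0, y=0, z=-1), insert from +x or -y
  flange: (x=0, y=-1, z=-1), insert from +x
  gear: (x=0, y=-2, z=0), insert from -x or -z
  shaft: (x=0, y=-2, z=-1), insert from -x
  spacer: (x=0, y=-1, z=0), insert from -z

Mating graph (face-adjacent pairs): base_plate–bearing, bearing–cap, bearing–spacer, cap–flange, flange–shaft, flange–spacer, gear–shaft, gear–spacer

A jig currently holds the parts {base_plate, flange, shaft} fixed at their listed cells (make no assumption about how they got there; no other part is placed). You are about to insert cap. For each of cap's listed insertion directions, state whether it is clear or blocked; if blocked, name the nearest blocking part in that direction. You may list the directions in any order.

+x: ray from cap(0, 0, -1) has no placed part ⇒ clear
-y: nearest on ray is flange@(0, -1, -1) ⇒ blocked

+x: clear; -y: blocked by flange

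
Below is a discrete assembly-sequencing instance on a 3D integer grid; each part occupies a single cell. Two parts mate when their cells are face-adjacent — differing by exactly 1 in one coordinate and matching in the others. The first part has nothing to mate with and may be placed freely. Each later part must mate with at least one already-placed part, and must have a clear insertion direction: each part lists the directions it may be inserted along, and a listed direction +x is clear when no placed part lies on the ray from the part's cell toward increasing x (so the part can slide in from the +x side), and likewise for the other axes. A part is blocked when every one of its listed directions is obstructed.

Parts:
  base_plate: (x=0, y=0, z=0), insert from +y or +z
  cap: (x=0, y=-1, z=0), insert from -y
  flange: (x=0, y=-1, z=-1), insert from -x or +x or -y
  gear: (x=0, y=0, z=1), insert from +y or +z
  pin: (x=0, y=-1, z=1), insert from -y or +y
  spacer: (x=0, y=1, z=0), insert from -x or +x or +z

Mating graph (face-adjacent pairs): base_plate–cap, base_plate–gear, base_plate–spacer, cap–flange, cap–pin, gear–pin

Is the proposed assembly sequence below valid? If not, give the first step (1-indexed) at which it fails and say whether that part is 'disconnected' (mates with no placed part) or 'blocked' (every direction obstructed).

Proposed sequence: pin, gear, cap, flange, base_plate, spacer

Valid

1. pin@(0, -1, 1) [-y clear] — {pin}
2. gear@(0, 0, 1) [+y clear] — {gear, pin}
3. cap@(0, -1, 0) [-y clear] — {cap, gear, pin}
4. flange@(0, -1, -1) [-x clear] — {cap, flange, gear, pin}
5. base_plate@(0, 0, 0) [+y clear] — {base_plate, cap, flange, gear, pin}
6. spacer@(0, 1, 0) [-x clear] — {base_plate, cap, flange, gear, pin, spacer}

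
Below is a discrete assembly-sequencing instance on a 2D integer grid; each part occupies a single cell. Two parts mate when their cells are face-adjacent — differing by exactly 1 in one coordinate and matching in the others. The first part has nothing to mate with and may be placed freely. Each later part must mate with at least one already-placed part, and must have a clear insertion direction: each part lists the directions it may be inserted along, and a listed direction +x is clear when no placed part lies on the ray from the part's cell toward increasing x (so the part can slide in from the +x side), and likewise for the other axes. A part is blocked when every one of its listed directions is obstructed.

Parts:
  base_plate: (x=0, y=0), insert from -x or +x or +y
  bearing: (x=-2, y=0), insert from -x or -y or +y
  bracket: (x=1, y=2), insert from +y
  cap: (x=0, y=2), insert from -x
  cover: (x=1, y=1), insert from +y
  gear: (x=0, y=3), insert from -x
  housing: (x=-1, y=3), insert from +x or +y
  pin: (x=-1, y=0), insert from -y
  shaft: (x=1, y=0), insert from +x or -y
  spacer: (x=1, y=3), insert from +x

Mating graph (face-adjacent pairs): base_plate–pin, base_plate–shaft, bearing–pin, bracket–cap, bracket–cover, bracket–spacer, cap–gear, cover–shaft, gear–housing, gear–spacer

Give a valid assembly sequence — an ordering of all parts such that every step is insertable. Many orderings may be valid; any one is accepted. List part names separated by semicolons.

cover; shaft; base_plate; pin; bracket; cap; spacer; gear; housing; bearing

1. cover@(1, 1) [+y clear] — {cover}
2. shaft@(1, 0) [+x clear] — {cover, shaft}
3. base_plate@(0, 0) [-x clear] — {base_plate, cover, shaft}
4. pin@(-1, 0) [-y clear] — {base_plate, cover, pin, shaft}
5. bracket@(1, 2) [+y clear] — {base_plate, bracket, cover, pin, shaft}
6. cap@(0, 2) [-x clear] — {base_plate, bracket, cap, cover, pin, shaft}
7. spacer@(1, 3) [+x clear] — {base_plate, bracket, cap, cover, pin, shaft, spacer}
8. gear@(0, 3) [-x clear] — {base_plate, bracket, cap, cover, gear, pin, shaft, spacer}
9. housing@(-1, 3) [+y clear] — {base_plate, bracket, cap, cover, gear, housing, pin, shaft, spacer}
10. bearing@(-2, 0) [-x clear] — {base_plate, bearing, bracket, cap, cover, gear, housing, pin, shaft, spacer}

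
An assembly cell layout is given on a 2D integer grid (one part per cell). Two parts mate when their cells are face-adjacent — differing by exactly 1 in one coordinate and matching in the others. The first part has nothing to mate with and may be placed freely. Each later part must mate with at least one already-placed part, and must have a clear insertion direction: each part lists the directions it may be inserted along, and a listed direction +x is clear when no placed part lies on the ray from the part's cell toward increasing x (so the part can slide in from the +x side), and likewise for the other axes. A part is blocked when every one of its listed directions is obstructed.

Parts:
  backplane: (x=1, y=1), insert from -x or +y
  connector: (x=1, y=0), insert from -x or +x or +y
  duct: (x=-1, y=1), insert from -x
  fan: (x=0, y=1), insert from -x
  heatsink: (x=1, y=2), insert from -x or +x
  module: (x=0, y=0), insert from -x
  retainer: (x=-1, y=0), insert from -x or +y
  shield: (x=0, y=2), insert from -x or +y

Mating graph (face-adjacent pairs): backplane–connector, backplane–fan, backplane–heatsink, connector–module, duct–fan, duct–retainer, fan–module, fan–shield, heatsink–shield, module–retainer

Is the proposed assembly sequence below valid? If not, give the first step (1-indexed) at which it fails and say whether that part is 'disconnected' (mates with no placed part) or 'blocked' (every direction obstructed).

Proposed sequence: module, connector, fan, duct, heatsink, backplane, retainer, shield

Invalid at step 5 (disconnected)

1. module@(0, 0) [-x clear] — {module}
2. connector@(1, 0) [+x clear] — {connector, module}
3. fan@(0, 1) [-x clear] — {connector, fan, module}
4. duct@(-1, 1) [-x clear] — {connector, duct, fan, module}
5. heatsink@(1, 2) — no placed neighbour ⇒ disconnected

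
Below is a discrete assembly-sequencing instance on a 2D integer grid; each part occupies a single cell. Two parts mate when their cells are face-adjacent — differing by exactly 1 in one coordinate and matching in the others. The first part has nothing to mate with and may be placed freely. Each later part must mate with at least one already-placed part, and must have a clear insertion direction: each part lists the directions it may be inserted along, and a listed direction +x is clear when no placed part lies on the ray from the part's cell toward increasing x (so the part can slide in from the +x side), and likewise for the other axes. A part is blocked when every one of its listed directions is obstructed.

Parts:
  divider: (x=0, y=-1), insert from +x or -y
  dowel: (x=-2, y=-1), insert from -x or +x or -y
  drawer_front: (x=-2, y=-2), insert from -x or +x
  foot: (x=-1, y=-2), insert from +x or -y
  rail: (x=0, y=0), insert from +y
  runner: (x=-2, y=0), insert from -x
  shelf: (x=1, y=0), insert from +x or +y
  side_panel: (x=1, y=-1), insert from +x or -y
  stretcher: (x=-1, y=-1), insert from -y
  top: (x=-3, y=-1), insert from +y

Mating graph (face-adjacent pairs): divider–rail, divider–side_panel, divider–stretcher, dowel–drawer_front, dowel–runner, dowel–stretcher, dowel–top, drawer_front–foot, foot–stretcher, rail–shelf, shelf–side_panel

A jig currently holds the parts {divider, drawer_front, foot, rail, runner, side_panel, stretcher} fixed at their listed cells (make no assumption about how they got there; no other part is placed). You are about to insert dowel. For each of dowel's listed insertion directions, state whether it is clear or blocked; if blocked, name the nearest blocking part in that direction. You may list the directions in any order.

-x: ray from dowel(-2, -1) has no placed part ⇒ clear
+x: nearest on ray is stretcher@(-1, -1) ⇒ blocked
-y: nearest on ray is drawer_front@(-2, -2) ⇒ blocked

+x: blocked by stretcher; -x: clear; -y: blocked by drawer_front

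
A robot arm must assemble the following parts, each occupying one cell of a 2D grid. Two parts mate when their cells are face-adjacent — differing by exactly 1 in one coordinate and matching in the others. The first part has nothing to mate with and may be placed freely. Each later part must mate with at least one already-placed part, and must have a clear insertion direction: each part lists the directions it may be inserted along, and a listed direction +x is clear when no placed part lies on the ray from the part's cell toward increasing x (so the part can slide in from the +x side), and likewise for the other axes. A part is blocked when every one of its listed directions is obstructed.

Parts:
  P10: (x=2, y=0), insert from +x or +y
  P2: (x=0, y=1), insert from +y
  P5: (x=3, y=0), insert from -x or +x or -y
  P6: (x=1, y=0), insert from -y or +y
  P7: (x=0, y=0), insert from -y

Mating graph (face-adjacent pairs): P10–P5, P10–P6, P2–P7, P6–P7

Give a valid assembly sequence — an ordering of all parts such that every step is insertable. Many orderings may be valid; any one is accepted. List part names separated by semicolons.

1. P5@(3, 0) [-x clear] — {P5}
2. P10@(2, 0) [+y clear] — {P10, P5}
3. P6@(1, 0) [-y clear] — {P10, P5, P6}
4. P7@(0, 0) [-y clear] — {P10, P5, P6, P7}
5. P2@(0, 1) [+y clear] — {P10, P2, P5, P6, P7}

P5; P10; P6; P7; P2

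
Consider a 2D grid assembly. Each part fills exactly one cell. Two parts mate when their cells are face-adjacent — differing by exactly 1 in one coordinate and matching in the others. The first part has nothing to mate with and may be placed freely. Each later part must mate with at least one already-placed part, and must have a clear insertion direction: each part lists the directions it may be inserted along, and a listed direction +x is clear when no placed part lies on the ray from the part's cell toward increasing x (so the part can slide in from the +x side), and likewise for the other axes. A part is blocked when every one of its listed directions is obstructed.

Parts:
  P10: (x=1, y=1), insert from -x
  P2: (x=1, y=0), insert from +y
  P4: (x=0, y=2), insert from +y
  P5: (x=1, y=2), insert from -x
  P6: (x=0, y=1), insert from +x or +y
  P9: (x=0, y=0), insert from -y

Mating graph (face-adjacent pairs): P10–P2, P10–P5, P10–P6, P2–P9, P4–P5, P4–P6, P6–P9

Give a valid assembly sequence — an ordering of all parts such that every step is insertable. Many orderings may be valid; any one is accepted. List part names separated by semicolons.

1. P9@(0, 0) [-y clear] — {P9}
2. P2@(1, 0) [+y clear] — {P2, P9}
3. P10@(1, 1) [-x clear] — {P10, P2, P9}
4. P5@(1, 2) [-x clear] — {P10, P2, P5, P9}
5. P6@(0, 1) [+y clear] — {P10, P2, P5, P6, P9}
6. P4@(0, 2) [+y clear] — {P10, P2, P4, P5, P6, P9}

P9; P2; P10; P5; P6; P4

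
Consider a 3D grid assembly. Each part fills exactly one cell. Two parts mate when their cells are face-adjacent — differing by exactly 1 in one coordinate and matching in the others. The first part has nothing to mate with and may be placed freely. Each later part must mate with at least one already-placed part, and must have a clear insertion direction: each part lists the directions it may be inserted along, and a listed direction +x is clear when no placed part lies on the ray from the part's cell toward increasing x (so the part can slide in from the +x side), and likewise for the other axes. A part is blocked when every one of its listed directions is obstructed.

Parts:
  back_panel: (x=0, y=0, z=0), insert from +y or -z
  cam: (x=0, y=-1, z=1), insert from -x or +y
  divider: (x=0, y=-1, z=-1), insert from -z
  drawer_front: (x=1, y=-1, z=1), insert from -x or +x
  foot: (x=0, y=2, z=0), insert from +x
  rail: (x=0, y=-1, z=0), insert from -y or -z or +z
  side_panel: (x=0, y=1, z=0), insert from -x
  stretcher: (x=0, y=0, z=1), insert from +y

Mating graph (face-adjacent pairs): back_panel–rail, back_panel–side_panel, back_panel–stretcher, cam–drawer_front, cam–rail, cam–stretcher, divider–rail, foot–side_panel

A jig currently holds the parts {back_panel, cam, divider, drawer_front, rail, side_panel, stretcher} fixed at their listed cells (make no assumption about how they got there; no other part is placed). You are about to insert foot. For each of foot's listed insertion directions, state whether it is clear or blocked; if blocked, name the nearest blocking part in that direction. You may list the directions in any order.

+x: clear

+x: ray from foot(0, 2, 0) has no placed part ⇒ clear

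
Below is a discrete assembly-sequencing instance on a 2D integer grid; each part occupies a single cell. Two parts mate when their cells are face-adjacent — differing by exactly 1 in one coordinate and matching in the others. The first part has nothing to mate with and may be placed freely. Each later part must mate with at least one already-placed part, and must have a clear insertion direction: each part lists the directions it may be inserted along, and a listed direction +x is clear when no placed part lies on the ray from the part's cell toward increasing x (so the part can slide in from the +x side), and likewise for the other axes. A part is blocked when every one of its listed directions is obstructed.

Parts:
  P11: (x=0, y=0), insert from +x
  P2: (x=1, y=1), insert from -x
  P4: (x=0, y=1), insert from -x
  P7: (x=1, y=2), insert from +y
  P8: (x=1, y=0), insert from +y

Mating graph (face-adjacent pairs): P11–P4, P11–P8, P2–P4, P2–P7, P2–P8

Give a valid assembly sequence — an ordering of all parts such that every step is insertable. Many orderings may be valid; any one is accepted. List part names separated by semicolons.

P11; P8; P2; P4; P7

1. P11@(0, 0) [+x clear] — {P11}
2. P8@(1, 0) [+y clear] — {P11, P8}
3. P2@(1, 1) [-x clear] — {P11, P2, P8}
4. P4@(0, 1) [-x clear] — {P11, P2, P4, P8}
5. P7@(1, 2) [+y clear] — {P11, P2, P4, P7, P8}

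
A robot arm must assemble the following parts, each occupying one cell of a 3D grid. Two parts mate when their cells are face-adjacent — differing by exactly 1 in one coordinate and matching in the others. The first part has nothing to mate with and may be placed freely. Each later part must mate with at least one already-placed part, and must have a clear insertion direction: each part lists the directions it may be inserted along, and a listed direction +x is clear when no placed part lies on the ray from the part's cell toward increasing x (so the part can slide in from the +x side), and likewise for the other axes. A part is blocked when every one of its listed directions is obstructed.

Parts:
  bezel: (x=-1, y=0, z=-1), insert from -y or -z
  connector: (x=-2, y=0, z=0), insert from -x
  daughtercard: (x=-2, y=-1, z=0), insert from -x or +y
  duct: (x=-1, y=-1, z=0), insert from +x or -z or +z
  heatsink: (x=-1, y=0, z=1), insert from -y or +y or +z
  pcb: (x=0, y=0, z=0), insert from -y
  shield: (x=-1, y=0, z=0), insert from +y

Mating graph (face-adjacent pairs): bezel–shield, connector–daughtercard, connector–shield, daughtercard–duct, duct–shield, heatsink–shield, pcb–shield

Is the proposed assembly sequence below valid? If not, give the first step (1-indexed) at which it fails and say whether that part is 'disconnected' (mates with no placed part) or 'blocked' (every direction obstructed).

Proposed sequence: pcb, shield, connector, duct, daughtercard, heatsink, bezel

1. pcb@(0, 0, 0) [-y clear] — {pcb}
2. shield@(-1, 0, 0) [+y clear] — {pcb, shield}
3. connector@(-2, 0, 0) [-x clear] — {connector, pcb, shield}
4. duct@(-1, -1, 0) [+x clear] — {connector, duct, pcb, shield}
5. daughtercard@(-2, -1, 0) [-x clear] — {connector, daughtercard, duct, pcb, shield}
6. heatsink@(-1, 0, 1) [-y clear] — {connector, daughtercard, duct, heatsink, pcb, shield}
7. bezel@(-1, 0, -1) [-y clear] — {bezel, connector, daughtercard, duct, heatsink, pcb, shield}

Valid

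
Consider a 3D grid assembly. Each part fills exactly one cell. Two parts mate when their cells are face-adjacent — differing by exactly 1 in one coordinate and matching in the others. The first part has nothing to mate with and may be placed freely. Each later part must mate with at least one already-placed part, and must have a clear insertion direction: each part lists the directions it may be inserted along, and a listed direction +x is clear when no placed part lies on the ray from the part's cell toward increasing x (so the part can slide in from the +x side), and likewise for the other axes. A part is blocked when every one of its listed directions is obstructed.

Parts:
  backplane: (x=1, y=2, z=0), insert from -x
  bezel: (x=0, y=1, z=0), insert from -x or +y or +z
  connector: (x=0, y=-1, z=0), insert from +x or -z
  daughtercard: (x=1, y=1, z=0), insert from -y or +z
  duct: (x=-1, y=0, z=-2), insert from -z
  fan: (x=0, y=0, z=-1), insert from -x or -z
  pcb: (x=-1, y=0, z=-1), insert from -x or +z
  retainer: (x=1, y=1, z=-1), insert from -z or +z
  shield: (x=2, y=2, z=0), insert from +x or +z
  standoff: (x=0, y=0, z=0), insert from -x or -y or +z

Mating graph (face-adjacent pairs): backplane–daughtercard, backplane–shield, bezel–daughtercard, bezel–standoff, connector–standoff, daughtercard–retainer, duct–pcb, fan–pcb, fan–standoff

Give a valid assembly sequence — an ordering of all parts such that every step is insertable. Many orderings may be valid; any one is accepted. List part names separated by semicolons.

connector; standoff; bezel; daughtercard; backplane; shield; retainer; fan; pcb; duct

1. connector@(0, -1, 0) [+x clear] — {connector}
2. standoff@(0, 0, 0) [-x clear] — {connector, standoff}
3. bezel@(0, 1, 0) [-x clear] — {bezel, connector, standoff}
4. daughtercard@(1, 1, 0) [-y clear] — {bezel, connector, daughtercard, standoff}
5. backplane@(1, 2, 0) [-x clear] — {backplane, bezel, connector, daughtercard, standoff}
6. shield@(2, 2, 0) [+x clear] — {backplane, bezel, connector, daughtercard, shield, standoff}
7. retainer@(1, 1, -1) [-z clear] — {backplane, bezel, connector, daughtercard, retainer, shield, standoff}
8. fan@(0, 0, -1) [-x clear] — {backplane, bezel, connector, daughtercard, fan, retainer, shield, standoff}
9. pcb@(-1, 0, -1) [-x clear] — {backplane, bezel, connector, daughtercard, fan, pcb, retainer, shield, standoff}
10. duct@(-1, 0, -2) [-z clear] — {backplane, bezel, connector, daughtercard, duct, fan, pcb, retainer, shield, standoff}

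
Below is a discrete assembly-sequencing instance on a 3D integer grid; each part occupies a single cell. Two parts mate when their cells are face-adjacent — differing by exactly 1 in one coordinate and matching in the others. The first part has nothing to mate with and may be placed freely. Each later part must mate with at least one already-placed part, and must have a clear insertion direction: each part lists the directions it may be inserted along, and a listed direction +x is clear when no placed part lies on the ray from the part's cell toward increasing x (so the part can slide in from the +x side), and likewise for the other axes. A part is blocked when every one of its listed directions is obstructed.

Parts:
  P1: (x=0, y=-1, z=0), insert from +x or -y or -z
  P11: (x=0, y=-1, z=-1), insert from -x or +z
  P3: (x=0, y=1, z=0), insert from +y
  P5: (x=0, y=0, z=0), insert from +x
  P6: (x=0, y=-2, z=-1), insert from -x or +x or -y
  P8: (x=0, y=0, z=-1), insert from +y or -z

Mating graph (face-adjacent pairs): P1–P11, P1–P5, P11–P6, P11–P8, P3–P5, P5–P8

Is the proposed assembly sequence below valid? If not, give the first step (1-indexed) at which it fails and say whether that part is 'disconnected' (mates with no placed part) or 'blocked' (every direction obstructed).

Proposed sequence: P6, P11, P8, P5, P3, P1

1. P6@(0, -2, -1) [-x clear] — {P6}
2. P11@(0, -1, -1) [-x clear] — {P11, P6}
3. P8@(0, 0, -1) [+y clear] — {P11, P6, P8}
4. P5@(0, 0, 0) [+x clear] — {P11, P5, P6, P8}
5. P3@(0, 1, 0) [+y clear] — {P11, P3, P5, P6, P8}
6. P1@(0, -1, 0) [+x clear] — {P1, P11, P3, P5, P6, P8}

Valid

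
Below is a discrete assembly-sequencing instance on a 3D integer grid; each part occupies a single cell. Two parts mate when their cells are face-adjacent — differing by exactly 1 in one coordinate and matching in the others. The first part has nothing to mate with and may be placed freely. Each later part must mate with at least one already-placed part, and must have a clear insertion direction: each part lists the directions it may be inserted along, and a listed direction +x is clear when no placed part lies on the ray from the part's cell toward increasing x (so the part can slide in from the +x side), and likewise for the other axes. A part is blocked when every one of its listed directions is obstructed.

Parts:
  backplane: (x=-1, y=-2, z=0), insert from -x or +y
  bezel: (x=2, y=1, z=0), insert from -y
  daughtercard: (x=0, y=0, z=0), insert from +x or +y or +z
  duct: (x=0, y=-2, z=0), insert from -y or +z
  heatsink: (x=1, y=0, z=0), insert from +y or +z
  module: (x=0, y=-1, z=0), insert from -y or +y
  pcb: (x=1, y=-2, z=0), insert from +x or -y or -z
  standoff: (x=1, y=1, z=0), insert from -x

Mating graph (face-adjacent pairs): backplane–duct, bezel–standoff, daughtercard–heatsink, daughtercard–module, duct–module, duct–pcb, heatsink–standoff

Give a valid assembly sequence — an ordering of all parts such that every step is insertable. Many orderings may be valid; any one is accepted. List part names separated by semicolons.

backplane; duct; pcb; module; daughtercard; heatsink; standoff; bezel

1. backplane@(-1, -2, 0) [-x clear] — {backplane}
2. duct@(0, -2, 0) [-y clear] — {backplane, duct}
3. pcb@(1, -2, 0) [+x clear] — {backplane, duct, pcb}
4. module@(0, -1, 0) [+y clear] — {backplane, duct, module, pcb}
5. daughtercard@(0, 0, 0) [+x clear] — {backplane, daughtercard, duct, module, pcb}
6. heatsink@(1, 0, 0) [+y clear] — {backplane, daughtercard, duct, heatsink, module, pcb}
7. standoff@(1, 1, 0) [-x clear] — {backplane, daughtercard, duct, heatsink, module, pcb, standoff}
8. bezel@(2, 1, 0) [-y clear] — {backplane, bezel, daughtercard, duct, heatsink, module, pcb, standoff}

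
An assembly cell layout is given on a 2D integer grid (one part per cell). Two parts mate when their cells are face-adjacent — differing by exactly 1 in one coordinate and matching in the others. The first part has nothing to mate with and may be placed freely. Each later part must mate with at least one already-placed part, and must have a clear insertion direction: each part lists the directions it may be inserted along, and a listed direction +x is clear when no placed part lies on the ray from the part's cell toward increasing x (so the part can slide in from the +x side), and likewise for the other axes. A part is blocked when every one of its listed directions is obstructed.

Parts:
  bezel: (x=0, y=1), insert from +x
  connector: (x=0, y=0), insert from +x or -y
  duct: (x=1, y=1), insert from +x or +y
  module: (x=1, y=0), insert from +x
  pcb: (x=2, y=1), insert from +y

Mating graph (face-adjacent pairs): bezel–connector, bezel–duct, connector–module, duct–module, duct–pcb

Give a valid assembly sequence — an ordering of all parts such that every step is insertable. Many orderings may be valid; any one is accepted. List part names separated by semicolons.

module; connector; bezel; duct; pcb

1. module@(1, 0) [+x clear] — {module}
2. connector@(0, 0) [-y clear] — {connector, module}
3. bezel@(0, 1) [+x clear] — {bezel, connector, module}
4. duct@(1, 1) [+x clear] — {bezel, connector, duct, module}
5. pcb@(2, 1) [+y clear] — {bezel, connector, duct, module, pcb}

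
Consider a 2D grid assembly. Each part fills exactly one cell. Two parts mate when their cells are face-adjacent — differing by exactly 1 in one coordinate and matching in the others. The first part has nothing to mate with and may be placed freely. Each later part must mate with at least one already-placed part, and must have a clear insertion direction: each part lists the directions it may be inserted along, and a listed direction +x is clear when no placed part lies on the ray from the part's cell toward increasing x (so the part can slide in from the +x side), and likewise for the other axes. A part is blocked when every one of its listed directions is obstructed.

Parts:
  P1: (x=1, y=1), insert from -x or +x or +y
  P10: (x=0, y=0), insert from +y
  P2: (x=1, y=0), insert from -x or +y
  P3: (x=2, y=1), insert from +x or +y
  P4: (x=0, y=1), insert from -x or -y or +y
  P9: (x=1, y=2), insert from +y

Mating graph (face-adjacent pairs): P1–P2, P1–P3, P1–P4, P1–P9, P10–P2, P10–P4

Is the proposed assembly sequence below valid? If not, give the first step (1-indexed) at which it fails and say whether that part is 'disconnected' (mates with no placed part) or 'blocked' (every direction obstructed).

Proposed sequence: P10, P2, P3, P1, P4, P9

1. P10@(0, 0) [+y clear] — {P10}
2. P2@(1, 0) [+y clear] — {P10, P2}
3. P3@(2, 1) — no placed neighbour ⇒ disconnected

Invalid at step 3 (disconnected)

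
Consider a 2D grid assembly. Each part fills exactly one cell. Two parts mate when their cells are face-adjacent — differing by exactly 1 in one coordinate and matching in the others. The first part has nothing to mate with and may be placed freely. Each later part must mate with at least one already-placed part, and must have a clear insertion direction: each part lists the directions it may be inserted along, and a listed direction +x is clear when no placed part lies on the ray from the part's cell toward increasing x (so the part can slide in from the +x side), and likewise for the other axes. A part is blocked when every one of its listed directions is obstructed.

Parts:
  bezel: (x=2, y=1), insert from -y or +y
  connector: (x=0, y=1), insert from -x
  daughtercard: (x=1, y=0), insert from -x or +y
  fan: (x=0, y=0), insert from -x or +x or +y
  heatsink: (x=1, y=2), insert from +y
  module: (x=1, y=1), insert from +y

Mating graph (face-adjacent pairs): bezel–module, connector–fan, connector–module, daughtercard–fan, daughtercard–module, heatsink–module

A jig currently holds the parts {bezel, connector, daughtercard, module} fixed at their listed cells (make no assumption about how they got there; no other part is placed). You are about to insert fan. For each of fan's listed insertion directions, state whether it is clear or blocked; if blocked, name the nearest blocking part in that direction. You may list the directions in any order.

-x: ray from fan(0, 0) has no placed part ⇒ clear
+x: nearest on ray is daughtercard@(1, 0) ⇒ blocked
+y: nearest on ray is connector@(0, 1) ⇒ blocked

+x: blocked by daughtercard; +y: blocked by connector; -x: clear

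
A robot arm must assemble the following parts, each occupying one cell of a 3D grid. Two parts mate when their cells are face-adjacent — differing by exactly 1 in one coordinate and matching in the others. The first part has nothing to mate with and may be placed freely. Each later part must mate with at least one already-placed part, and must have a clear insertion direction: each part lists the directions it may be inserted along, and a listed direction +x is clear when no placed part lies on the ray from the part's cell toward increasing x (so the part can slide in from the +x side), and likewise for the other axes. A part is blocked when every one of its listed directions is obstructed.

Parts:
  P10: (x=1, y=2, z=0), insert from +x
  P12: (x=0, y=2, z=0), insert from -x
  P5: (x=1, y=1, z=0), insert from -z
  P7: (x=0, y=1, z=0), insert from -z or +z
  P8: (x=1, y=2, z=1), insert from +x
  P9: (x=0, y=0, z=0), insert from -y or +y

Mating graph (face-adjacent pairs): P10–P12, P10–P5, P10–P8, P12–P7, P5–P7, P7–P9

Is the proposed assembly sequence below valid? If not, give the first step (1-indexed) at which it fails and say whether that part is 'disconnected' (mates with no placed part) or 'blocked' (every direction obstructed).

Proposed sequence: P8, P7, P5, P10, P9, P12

Invalid at step 2 (disconnected)

1. P8@(1, 2, 1) [+x clear] — {P8}
2. P7@(0, 1, 0) — no placed neighbour ⇒ disconnected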